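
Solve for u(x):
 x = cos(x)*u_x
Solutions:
 u(x) = C1 + Integral(x/cos(x), x)


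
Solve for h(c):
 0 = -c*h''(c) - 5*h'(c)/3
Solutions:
 h(c) = C1 + C2/c^(2/3)


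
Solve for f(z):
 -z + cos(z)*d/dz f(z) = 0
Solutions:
 f(z) = C1 + Integral(z/cos(z), z)


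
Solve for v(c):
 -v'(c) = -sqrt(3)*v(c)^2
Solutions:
 v(c) = -1/(C1 + sqrt(3)*c)


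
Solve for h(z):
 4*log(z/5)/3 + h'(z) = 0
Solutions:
 h(z) = C1 - 4*z*log(z)/3 + 4*z/3 + 4*z*log(5)/3


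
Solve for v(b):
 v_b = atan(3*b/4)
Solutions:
 v(b) = C1 + b*atan(3*b/4) - 2*log(9*b^2 + 16)/3


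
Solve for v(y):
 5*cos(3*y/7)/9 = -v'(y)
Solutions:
 v(y) = C1 - 35*sin(3*y/7)/27


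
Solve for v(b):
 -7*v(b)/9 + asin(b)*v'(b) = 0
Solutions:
 v(b) = C1*exp(7*Integral(1/asin(b), b)/9)


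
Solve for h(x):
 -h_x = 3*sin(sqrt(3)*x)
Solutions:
 h(x) = C1 + sqrt(3)*cos(sqrt(3)*x)


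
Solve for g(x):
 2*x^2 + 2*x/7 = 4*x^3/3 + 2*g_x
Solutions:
 g(x) = C1 - x^4/6 + x^3/3 + x^2/14


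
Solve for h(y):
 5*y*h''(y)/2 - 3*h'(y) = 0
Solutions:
 h(y) = C1 + C2*y^(11/5)


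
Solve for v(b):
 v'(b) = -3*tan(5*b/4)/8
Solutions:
 v(b) = C1 + 3*log(cos(5*b/4))/10


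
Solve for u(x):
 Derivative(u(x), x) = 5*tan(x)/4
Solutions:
 u(x) = C1 - 5*log(cos(x))/4


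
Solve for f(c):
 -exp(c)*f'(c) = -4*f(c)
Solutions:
 f(c) = C1*exp(-4*exp(-c))


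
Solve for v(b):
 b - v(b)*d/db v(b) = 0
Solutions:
 v(b) = -sqrt(C1 + b^2)
 v(b) = sqrt(C1 + b^2)


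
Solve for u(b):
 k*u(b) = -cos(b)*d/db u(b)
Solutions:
 u(b) = C1*exp(k*(log(sin(b) - 1) - log(sin(b) + 1))/2)


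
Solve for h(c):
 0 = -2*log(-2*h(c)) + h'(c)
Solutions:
 -Integral(1/(log(-_y) + log(2)), (_y, h(c)))/2 = C1 - c


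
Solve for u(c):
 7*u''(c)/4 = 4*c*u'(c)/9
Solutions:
 u(c) = C1 + C2*erfi(2*sqrt(14)*c/21)


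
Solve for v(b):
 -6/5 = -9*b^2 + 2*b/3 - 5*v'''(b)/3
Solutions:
 v(b) = C1 + C2*b + C3*b^2 - 9*b^5/100 + b^4/60 + 3*b^3/25


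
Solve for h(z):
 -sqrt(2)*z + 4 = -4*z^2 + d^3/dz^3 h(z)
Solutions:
 h(z) = C1 + C2*z + C3*z^2 + z^5/15 - sqrt(2)*z^4/24 + 2*z^3/3


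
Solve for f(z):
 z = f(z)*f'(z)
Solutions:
 f(z) = -sqrt(C1 + z^2)
 f(z) = sqrt(C1 + z^2)


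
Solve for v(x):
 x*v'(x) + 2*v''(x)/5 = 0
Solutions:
 v(x) = C1 + C2*erf(sqrt(5)*x/2)


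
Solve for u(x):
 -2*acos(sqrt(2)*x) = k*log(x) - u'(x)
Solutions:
 u(x) = C1 + k*x*(log(x) - 1) + 2*x*acos(sqrt(2)*x) - sqrt(2)*sqrt(1 - 2*x^2)


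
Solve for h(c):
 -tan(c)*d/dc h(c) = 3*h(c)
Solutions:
 h(c) = C1/sin(c)^3


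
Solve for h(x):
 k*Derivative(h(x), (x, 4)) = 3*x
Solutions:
 h(x) = C1 + C2*x + C3*x^2 + C4*x^3 + x^5/(40*k)


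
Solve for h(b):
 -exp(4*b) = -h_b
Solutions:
 h(b) = C1 + exp(4*b)/4


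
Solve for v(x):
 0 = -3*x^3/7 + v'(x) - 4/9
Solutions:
 v(x) = C1 + 3*x^4/28 + 4*x/9


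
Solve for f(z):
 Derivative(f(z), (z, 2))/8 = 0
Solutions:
 f(z) = C1 + C2*z


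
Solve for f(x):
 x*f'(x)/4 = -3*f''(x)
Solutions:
 f(x) = C1 + C2*erf(sqrt(6)*x/12)


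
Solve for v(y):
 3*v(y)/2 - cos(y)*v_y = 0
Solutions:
 v(y) = C1*(sin(y) + 1)^(3/4)/(sin(y) - 1)^(3/4)


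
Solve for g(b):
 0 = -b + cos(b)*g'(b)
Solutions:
 g(b) = C1 + Integral(b/cos(b), b)


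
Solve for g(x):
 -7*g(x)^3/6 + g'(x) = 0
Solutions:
 g(x) = -sqrt(3)*sqrt(-1/(C1 + 7*x))
 g(x) = sqrt(3)*sqrt(-1/(C1 + 7*x))


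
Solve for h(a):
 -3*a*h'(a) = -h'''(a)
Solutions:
 h(a) = C1 + Integral(C2*airyai(3^(1/3)*a) + C3*airybi(3^(1/3)*a), a)


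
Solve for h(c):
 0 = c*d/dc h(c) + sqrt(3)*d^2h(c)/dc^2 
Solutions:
 h(c) = C1 + C2*erf(sqrt(2)*3^(3/4)*c/6)


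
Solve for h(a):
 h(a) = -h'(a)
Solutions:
 h(a) = C1*exp(-a)


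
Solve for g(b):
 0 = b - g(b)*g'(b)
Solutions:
 g(b) = -sqrt(C1 + b^2)
 g(b) = sqrt(C1 + b^2)


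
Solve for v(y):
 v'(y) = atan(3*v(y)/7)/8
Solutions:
 Integral(1/atan(3*_y/7), (_y, v(y))) = C1 + y/8


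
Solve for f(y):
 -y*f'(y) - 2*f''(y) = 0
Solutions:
 f(y) = C1 + C2*erf(y/2)


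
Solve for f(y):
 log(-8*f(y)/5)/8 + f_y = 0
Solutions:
 8*Integral(1/(log(-_y) - log(5) + 3*log(2)), (_y, f(y))) = C1 - y


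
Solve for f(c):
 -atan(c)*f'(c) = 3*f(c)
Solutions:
 f(c) = C1*exp(-3*Integral(1/atan(c), c))


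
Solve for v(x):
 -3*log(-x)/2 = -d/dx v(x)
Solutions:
 v(x) = C1 + 3*x*log(-x)/2 - 3*x/2


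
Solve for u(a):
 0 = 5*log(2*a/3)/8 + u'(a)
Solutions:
 u(a) = C1 - 5*a*log(a)/8 - 5*a*log(2)/8 + 5*a/8 + 5*a*log(3)/8


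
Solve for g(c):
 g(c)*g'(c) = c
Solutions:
 g(c) = -sqrt(C1 + c^2)
 g(c) = sqrt(C1 + c^2)


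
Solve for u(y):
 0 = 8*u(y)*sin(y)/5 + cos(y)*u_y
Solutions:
 u(y) = C1*cos(y)^(8/5)


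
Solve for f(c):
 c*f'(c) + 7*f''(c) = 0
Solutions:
 f(c) = C1 + C2*erf(sqrt(14)*c/14)


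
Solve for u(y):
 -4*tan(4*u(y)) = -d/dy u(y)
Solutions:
 u(y) = -asin(C1*exp(16*y))/4 + pi/4
 u(y) = asin(C1*exp(16*y))/4


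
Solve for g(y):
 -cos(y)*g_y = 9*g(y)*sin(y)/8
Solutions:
 g(y) = C1*cos(y)^(9/8)


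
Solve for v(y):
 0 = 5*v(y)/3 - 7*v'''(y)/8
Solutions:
 v(y) = C3*exp(2*21^(2/3)*5^(1/3)*y/21) + (C1*sin(3^(1/6)*5^(1/3)*7^(2/3)*y/7) + C2*cos(3^(1/6)*5^(1/3)*7^(2/3)*y/7))*exp(-21^(2/3)*5^(1/3)*y/21)


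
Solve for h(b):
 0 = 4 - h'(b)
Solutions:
 h(b) = C1 + 4*b


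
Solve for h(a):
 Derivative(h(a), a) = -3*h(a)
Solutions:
 h(a) = C1*exp(-3*a)


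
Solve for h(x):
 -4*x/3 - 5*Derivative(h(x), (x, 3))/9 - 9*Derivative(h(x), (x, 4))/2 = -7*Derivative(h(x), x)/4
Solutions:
 h(x) = C1 + C2*exp(-x*(200*2^(2/3)/(729*sqrt(234197481) + 11156261)^(1/3) + 40 + 2^(1/3)*(729*sqrt(234197481) + 11156261)^(1/3))/972)*sin(2^(1/3)*sqrt(3)*x*(-(729*sqrt(234197481) + 11156261)^(1/3) + 200*2^(1/3)/(729*sqrt(234197481) + 11156261)^(1/3))/972) + C3*exp(-x*(200*2^(2/3)/(729*sqrt(234197481) + 11156261)^(1/3) + 40 + 2^(1/3)*(729*sqrt(234197481) + 11156261)^(1/3))/972)*cos(2^(1/3)*sqrt(3)*x*(-(729*sqrt(234197481) + 11156261)^(1/3) + 200*2^(1/3)/(729*sqrt(234197481) + 11156261)^(1/3))/972) + C4*exp(x*(-20 + 200*2^(2/3)/(729*sqrt(234197481) + 11156261)^(1/3) + 2^(1/3)*(729*sqrt(234197481) + 11156261)^(1/3))/486) + 8*x^2/21


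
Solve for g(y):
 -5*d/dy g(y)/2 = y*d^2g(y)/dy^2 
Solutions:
 g(y) = C1 + C2/y^(3/2)


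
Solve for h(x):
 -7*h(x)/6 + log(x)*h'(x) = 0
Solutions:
 h(x) = C1*exp(7*li(x)/6)


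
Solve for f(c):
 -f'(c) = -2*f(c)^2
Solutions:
 f(c) = -1/(C1 + 2*c)


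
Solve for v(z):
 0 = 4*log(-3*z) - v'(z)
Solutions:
 v(z) = C1 + 4*z*log(-z) + 4*z*(-1 + log(3))


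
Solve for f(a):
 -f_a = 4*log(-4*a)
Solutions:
 f(a) = C1 - 4*a*log(-a) + 4*a*(1 - 2*log(2))


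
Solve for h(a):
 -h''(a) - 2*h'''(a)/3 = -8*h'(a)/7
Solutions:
 h(a) = C1 + C2*exp(a*(-21 + sqrt(1785))/28) + C3*exp(-a*(21 + sqrt(1785))/28)


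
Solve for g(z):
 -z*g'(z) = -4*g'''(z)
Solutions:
 g(z) = C1 + Integral(C2*airyai(2^(1/3)*z/2) + C3*airybi(2^(1/3)*z/2), z)


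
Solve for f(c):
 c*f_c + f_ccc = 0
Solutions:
 f(c) = C1 + Integral(C2*airyai(-c) + C3*airybi(-c), c)


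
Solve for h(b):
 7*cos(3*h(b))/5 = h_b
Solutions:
 -7*b/5 - log(sin(3*h(b)) - 1)/6 + log(sin(3*h(b)) + 1)/6 = C1


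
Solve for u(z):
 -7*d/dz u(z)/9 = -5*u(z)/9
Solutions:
 u(z) = C1*exp(5*z/7)


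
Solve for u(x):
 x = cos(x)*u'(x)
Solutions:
 u(x) = C1 + Integral(x/cos(x), x)


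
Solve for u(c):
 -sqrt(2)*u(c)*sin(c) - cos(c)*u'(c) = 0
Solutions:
 u(c) = C1*cos(c)^(sqrt(2))


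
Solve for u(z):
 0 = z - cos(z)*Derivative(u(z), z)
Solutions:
 u(z) = C1 + Integral(z/cos(z), z)


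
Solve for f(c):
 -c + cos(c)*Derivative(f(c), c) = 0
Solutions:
 f(c) = C1 + Integral(c/cos(c), c)


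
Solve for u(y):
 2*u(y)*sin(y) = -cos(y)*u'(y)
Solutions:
 u(y) = C1*cos(y)^2


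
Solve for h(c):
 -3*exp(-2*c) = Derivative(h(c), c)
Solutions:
 h(c) = C1 + 3*exp(-2*c)/2


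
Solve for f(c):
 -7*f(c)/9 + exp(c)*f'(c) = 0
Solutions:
 f(c) = C1*exp(-7*exp(-c)/9)


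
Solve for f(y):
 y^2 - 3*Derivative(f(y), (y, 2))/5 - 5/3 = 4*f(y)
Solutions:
 f(y) = C1*sin(2*sqrt(15)*y/3) + C2*cos(2*sqrt(15)*y/3) + y^2/4 - 59/120


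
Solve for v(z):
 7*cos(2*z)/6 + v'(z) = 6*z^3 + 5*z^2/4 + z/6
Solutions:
 v(z) = C1 + 3*z^4/2 + 5*z^3/12 + z^2/12 - 7*sin(2*z)/12


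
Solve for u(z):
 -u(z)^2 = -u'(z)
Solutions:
 u(z) = -1/(C1 + z)


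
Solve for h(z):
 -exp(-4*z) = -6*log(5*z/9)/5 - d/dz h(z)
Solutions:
 h(z) = C1 - 6*z*log(z)/5 + 6*z*(-log(5) + 1 + 2*log(3))/5 - exp(-4*z)/4


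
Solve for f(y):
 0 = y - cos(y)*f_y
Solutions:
 f(y) = C1 + Integral(y/cos(y), y)


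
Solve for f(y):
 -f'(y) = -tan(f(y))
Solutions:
 f(y) = pi - asin(C1*exp(y))
 f(y) = asin(C1*exp(y))


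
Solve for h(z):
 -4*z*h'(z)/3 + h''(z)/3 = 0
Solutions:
 h(z) = C1 + C2*erfi(sqrt(2)*z)


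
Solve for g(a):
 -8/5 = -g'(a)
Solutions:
 g(a) = C1 + 8*a/5


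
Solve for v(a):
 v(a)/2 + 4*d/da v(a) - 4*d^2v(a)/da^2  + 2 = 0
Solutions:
 v(a) = C1*exp(a*(2 - sqrt(6))/4) + C2*exp(a*(2 + sqrt(6))/4) - 4


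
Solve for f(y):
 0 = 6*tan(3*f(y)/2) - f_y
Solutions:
 f(y) = -2*asin(C1*exp(9*y))/3 + 2*pi/3
 f(y) = 2*asin(C1*exp(9*y))/3


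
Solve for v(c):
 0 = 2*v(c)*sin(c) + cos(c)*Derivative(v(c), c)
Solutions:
 v(c) = C1*cos(c)^2


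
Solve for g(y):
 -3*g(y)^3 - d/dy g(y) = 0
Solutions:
 g(y) = -sqrt(2)*sqrt(-1/(C1 - 3*y))/2
 g(y) = sqrt(2)*sqrt(-1/(C1 - 3*y))/2


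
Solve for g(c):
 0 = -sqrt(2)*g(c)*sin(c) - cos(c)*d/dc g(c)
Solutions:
 g(c) = C1*cos(c)^(sqrt(2))


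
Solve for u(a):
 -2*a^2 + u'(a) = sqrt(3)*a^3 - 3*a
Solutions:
 u(a) = C1 + sqrt(3)*a^4/4 + 2*a^3/3 - 3*a^2/2


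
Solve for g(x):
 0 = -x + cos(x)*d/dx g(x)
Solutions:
 g(x) = C1 + Integral(x/cos(x), x)


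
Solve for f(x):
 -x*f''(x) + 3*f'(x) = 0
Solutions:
 f(x) = C1 + C2*x^4


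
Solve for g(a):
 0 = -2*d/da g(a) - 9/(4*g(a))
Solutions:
 g(a) = -sqrt(C1 - 9*a)/2
 g(a) = sqrt(C1 - 9*a)/2


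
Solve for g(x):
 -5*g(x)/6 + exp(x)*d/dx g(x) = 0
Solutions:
 g(x) = C1*exp(-5*exp(-x)/6)


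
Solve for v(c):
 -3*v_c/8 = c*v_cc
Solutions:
 v(c) = C1 + C2*c^(5/8)


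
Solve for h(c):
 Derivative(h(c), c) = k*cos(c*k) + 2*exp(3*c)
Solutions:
 h(c) = C1 + 2*exp(3*c)/3 + sin(c*k)


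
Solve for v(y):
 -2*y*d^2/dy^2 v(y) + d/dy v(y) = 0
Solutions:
 v(y) = C1 + C2*y^(3/2)


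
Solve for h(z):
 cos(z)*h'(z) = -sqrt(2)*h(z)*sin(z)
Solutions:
 h(z) = C1*cos(z)^(sqrt(2))


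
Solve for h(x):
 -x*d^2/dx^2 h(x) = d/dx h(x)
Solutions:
 h(x) = C1 + C2*log(x)


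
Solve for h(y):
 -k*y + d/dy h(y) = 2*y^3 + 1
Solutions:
 h(y) = C1 + k*y^2/2 + y^4/2 + y


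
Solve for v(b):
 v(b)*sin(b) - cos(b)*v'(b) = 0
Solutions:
 v(b) = C1/cos(b)


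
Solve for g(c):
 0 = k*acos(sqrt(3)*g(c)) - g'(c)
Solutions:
 Integral(1/acos(sqrt(3)*_y), (_y, g(c))) = C1 + c*k


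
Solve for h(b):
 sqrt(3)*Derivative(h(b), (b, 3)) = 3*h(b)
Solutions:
 h(b) = C3*exp(3^(1/6)*b) + (C1*sin(3^(2/3)*b/2) + C2*cos(3^(2/3)*b/2))*exp(-3^(1/6)*b/2)


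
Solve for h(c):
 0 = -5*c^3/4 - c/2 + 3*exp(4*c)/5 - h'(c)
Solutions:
 h(c) = C1 - 5*c^4/16 - c^2/4 + 3*exp(4*c)/20


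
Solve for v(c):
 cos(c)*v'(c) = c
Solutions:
 v(c) = C1 + Integral(c/cos(c), c)


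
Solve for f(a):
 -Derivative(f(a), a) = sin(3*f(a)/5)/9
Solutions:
 a/9 + 5*log(cos(3*f(a)/5) - 1)/6 - 5*log(cos(3*f(a)/5) + 1)/6 = C1


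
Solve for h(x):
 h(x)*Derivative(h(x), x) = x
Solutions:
 h(x) = -sqrt(C1 + x^2)
 h(x) = sqrt(C1 + x^2)


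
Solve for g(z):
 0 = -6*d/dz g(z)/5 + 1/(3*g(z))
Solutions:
 g(z) = -sqrt(C1 + 5*z)/3
 g(z) = sqrt(C1 + 5*z)/3


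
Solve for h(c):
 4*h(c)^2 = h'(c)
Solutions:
 h(c) = -1/(C1 + 4*c)


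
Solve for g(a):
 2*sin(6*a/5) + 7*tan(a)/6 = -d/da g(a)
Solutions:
 g(a) = C1 + 7*log(cos(a))/6 + 5*cos(6*a/5)/3


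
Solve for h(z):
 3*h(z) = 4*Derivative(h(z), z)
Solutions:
 h(z) = C1*exp(3*z/4)


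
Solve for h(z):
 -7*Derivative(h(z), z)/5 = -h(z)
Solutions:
 h(z) = C1*exp(5*z/7)


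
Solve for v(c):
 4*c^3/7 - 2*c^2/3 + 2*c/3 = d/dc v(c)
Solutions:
 v(c) = C1 + c^4/7 - 2*c^3/9 + c^2/3


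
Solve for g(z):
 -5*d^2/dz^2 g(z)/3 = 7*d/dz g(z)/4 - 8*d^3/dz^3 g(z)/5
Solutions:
 g(z) = C1 + C2*exp(z*(25 - sqrt(3145))/48) + C3*exp(z*(25 + sqrt(3145))/48)


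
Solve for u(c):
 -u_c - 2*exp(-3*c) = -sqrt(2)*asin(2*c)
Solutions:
 u(c) = C1 + sqrt(2)*c*asin(2*c) + sqrt(2)*sqrt(1 - 4*c^2)/2 + 2*exp(-3*c)/3


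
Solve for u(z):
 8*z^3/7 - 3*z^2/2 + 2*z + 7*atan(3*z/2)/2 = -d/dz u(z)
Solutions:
 u(z) = C1 - 2*z^4/7 + z^3/2 - z^2 - 7*z*atan(3*z/2)/2 + 7*log(9*z^2 + 4)/6


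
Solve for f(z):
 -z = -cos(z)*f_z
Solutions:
 f(z) = C1 + Integral(z/cos(z), z)


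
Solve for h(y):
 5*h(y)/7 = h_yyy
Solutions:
 h(y) = C3*exp(5^(1/3)*7^(2/3)*y/7) + (C1*sin(sqrt(3)*5^(1/3)*7^(2/3)*y/14) + C2*cos(sqrt(3)*5^(1/3)*7^(2/3)*y/14))*exp(-5^(1/3)*7^(2/3)*y/14)


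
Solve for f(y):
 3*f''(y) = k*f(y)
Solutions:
 f(y) = C1*exp(-sqrt(3)*sqrt(k)*y/3) + C2*exp(sqrt(3)*sqrt(k)*y/3)


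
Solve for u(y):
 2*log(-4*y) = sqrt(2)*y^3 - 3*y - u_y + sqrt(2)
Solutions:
 u(y) = C1 + sqrt(2)*y^4/4 - 3*y^2/2 - 2*y*log(-y) + y*(-4*log(2) + sqrt(2) + 2)


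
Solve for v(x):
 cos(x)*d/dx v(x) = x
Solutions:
 v(x) = C1 + Integral(x/cos(x), x)


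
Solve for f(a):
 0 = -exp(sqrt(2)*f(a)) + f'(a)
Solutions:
 f(a) = sqrt(2)*(2*log(-1/(C1 + a)) - log(2))/4


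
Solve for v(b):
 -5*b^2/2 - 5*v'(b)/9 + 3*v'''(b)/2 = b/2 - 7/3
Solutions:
 v(b) = C1 + C2*exp(-sqrt(30)*b/9) + C3*exp(sqrt(30)*b/9) - 3*b^3/2 - 9*b^2/20 - 201*b/10


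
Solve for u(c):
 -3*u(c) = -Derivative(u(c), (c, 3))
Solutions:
 u(c) = C3*exp(3^(1/3)*c) + (C1*sin(3^(5/6)*c/2) + C2*cos(3^(5/6)*c/2))*exp(-3^(1/3)*c/2)


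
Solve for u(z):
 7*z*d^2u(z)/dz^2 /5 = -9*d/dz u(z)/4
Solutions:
 u(z) = C1 + C2/z^(17/28)


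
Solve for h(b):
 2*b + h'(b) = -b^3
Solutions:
 h(b) = C1 - b^4/4 - b^2


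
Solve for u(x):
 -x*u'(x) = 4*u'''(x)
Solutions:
 u(x) = C1 + Integral(C2*airyai(-2^(1/3)*x/2) + C3*airybi(-2^(1/3)*x/2), x)


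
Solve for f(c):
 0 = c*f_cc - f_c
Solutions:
 f(c) = C1 + C2*c^2


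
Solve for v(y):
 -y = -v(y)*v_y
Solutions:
 v(y) = -sqrt(C1 + y^2)
 v(y) = sqrt(C1 + y^2)


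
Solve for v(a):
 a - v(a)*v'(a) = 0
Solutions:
 v(a) = -sqrt(C1 + a^2)
 v(a) = sqrt(C1 + a^2)


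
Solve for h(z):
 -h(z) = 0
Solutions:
 h(z) = 0


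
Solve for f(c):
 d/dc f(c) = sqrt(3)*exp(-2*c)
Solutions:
 f(c) = C1 - sqrt(3)*exp(-2*c)/2


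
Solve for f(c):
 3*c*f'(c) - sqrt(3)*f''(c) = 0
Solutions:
 f(c) = C1 + C2*erfi(sqrt(2)*3^(1/4)*c/2)


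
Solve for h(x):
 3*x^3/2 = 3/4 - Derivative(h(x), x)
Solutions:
 h(x) = C1 - 3*x^4/8 + 3*x/4


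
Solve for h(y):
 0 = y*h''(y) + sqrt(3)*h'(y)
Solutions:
 h(y) = C1 + C2*y^(1 - sqrt(3))


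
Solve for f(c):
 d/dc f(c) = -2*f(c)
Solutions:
 f(c) = C1*exp(-2*c)


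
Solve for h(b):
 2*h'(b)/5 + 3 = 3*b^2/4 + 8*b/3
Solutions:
 h(b) = C1 + 5*b^3/8 + 10*b^2/3 - 15*b/2


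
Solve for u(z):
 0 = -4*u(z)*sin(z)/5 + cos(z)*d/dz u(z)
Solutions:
 u(z) = C1/cos(z)^(4/5)


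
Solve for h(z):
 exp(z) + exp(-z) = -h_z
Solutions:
 h(z) = C1 - 2*sinh(z)


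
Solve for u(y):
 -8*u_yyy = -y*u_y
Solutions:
 u(y) = C1 + Integral(C2*airyai(y/2) + C3*airybi(y/2), y)


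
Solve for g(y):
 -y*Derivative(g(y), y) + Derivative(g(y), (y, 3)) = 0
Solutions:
 g(y) = C1 + Integral(C2*airyai(y) + C3*airybi(y), y)


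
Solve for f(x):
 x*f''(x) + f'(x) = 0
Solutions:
 f(x) = C1 + C2*log(x)


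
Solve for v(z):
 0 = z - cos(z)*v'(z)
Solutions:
 v(z) = C1 + Integral(z/cos(z), z)


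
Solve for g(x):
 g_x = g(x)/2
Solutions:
 g(x) = C1*exp(x/2)


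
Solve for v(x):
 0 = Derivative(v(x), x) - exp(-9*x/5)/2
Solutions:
 v(x) = C1 - 5*exp(-9*x/5)/18


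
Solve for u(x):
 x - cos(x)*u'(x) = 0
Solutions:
 u(x) = C1 + Integral(x/cos(x), x)


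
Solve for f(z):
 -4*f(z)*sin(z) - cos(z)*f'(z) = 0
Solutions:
 f(z) = C1*cos(z)^4


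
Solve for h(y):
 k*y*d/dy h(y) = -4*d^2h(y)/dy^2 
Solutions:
 h(y) = Piecewise((-sqrt(2)*sqrt(pi)*C1*erf(sqrt(2)*sqrt(k)*y/4)/sqrt(k) - C2, (k > 0) | (k < 0)), (-C1*y - C2, True))


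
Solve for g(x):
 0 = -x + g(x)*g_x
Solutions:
 g(x) = -sqrt(C1 + x^2)
 g(x) = sqrt(C1 + x^2)


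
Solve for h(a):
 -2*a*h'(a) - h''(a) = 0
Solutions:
 h(a) = C1 + C2*erf(a)


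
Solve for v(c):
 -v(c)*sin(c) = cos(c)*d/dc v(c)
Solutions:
 v(c) = C1*cos(c)


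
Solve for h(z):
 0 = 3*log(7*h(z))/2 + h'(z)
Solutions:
 2*Integral(1/(log(_y) + log(7)), (_y, h(z)))/3 = C1 - z


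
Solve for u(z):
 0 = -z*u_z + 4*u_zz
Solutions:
 u(z) = C1 + C2*erfi(sqrt(2)*z/4)


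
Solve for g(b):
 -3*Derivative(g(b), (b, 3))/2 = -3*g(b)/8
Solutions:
 g(b) = C3*exp(2^(1/3)*b/2) + (C1*sin(2^(1/3)*sqrt(3)*b/4) + C2*cos(2^(1/3)*sqrt(3)*b/4))*exp(-2^(1/3)*b/4)


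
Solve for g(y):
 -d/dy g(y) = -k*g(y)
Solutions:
 g(y) = C1*exp(k*y)


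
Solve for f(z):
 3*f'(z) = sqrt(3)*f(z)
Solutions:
 f(z) = C1*exp(sqrt(3)*z/3)


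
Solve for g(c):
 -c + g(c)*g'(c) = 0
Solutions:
 g(c) = -sqrt(C1 + c^2)
 g(c) = sqrt(C1 + c^2)


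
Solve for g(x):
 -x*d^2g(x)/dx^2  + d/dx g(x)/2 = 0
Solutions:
 g(x) = C1 + C2*x^(3/2)


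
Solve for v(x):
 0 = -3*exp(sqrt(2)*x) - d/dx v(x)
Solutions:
 v(x) = C1 - 3*sqrt(2)*exp(sqrt(2)*x)/2


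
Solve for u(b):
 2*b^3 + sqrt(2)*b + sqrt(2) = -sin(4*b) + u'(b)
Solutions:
 u(b) = C1 + b^4/2 + sqrt(2)*b^2/2 + sqrt(2)*b - cos(4*b)/4


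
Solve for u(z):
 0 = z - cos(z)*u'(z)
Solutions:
 u(z) = C1 + Integral(z/cos(z), z)


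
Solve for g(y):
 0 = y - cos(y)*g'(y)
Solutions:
 g(y) = C1 + Integral(y/cos(y), y)


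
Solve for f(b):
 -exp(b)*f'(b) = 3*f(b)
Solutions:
 f(b) = C1*exp(3*exp(-b))


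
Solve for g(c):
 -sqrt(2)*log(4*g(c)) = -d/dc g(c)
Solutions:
 -sqrt(2)*Integral(1/(log(_y) + 2*log(2)), (_y, g(c)))/2 = C1 - c


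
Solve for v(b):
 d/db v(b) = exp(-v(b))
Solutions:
 v(b) = log(C1 + b)


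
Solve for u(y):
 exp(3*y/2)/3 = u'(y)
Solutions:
 u(y) = C1 + 2*exp(3*y/2)/9


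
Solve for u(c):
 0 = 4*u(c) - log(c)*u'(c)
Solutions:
 u(c) = C1*exp(4*li(c))


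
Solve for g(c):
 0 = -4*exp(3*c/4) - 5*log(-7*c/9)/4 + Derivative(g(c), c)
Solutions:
 g(c) = C1 + 5*c*log(-c)/4 + 5*c*(-2*log(3) - 1 + log(7))/4 + 16*exp(3*c/4)/3


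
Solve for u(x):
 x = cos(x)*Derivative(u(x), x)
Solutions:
 u(x) = C1 + Integral(x/cos(x), x)


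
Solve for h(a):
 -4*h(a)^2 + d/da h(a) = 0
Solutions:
 h(a) = -1/(C1 + 4*a)


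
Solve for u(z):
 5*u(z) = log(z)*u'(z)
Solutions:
 u(z) = C1*exp(5*li(z))


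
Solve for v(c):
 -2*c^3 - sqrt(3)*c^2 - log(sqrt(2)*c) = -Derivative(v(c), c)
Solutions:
 v(c) = C1 + c^4/2 + sqrt(3)*c^3/3 + c*log(c) - c + c*log(2)/2


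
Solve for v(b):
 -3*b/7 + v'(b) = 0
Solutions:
 v(b) = C1 + 3*b^2/14


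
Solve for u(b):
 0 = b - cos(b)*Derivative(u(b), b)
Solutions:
 u(b) = C1 + Integral(b/cos(b), b)


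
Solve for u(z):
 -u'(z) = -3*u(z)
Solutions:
 u(z) = C1*exp(3*z)


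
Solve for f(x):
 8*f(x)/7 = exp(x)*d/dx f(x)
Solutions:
 f(x) = C1*exp(-8*exp(-x)/7)


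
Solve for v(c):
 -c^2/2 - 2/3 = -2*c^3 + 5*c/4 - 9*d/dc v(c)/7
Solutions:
 v(c) = C1 - 7*c^4/18 + 7*c^3/54 + 35*c^2/72 + 14*c/27


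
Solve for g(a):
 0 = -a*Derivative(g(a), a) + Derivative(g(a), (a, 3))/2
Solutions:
 g(a) = C1 + Integral(C2*airyai(2^(1/3)*a) + C3*airybi(2^(1/3)*a), a)


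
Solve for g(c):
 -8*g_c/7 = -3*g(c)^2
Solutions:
 g(c) = -8/(C1 + 21*c)


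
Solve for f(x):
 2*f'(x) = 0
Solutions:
 f(x) = C1


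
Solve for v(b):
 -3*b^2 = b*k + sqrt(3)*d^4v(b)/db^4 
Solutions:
 v(b) = C1 + C2*b + C3*b^2 + C4*b^3 - sqrt(3)*b^6/360 - sqrt(3)*b^5*k/360


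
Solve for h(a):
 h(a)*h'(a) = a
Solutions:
 h(a) = -sqrt(C1 + a^2)
 h(a) = sqrt(C1 + a^2)


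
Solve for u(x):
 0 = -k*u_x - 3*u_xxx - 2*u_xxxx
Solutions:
 u(x) = C1 + C2*exp(-x*((2*k + sqrt((2*k + 1)^2 - 1) + 1)^(1/3) + 1 + (2*k + sqrt((2*k + 1)^2 - 1) + 1)^(-1/3))/2) + C3*exp(x*((2*k + sqrt((2*k + 1)^2 - 1) + 1)^(1/3)/4 - sqrt(3)*I*(2*k + sqrt((2*k + 1)^2 - 1) + 1)^(1/3)/4 - 1/2 - 1/((-1 + sqrt(3)*I)*(2*k + sqrt((2*k + 1)^2 - 1) + 1)^(1/3)))) + C4*exp(x*((2*k + sqrt((2*k + 1)^2 - 1) + 1)^(1/3)/4 + sqrt(3)*I*(2*k + sqrt((2*k + 1)^2 - 1) + 1)^(1/3)/4 - 1/2 + 1/((1 + sqrt(3)*I)*(2*k + sqrt((2*k + 1)^2 - 1) + 1)^(1/3))))


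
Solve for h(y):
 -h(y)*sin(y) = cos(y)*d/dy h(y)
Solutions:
 h(y) = C1*cos(y)


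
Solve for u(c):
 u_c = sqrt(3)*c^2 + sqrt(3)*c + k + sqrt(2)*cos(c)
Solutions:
 u(c) = C1 + sqrt(3)*c^3/3 + sqrt(3)*c^2/2 + c*k + sqrt(2)*sin(c)


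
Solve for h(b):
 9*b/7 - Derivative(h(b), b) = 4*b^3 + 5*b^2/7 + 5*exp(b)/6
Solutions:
 h(b) = C1 - b^4 - 5*b^3/21 + 9*b^2/14 - 5*exp(b)/6


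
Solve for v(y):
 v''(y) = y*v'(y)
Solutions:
 v(y) = C1 + C2*erfi(sqrt(2)*y/2)


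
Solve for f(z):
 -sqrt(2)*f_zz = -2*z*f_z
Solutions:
 f(z) = C1 + C2*erfi(2^(3/4)*z/2)


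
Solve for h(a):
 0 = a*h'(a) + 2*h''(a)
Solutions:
 h(a) = C1 + C2*erf(a/2)


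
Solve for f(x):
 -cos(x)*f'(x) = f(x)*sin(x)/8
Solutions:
 f(x) = C1*cos(x)^(1/8)


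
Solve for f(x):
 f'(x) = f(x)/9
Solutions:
 f(x) = C1*exp(x/9)


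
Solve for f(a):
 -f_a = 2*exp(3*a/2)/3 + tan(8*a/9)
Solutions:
 f(a) = C1 - 4*exp(3*a/2)/9 + 9*log(cos(8*a/9))/8


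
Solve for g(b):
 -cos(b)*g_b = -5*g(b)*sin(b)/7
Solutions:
 g(b) = C1/cos(b)^(5/7)


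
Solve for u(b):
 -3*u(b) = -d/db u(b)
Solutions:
 u(b) = C1*exp(3*b)


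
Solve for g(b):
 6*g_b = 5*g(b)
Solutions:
 g(b) = C1*exp(5*b/6)


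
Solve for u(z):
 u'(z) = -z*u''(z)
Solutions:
 u(z) = C1 + C2*log(z)


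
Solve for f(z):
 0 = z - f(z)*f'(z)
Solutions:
 f(z) = -sqrt(C1 + z^2)
 f(z) = sqrt(C1 + z^2)


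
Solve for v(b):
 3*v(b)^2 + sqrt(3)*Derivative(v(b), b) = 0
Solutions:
 v(b) = 1/(C1 + sqrt(3)*b)


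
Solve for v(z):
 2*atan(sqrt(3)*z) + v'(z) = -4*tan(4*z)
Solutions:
 v(z) = C1 - 2*z*atan(sqrt(3)*z) + sqrt(3)*log(3*z^2 + 1)/3 + log(cos(4*z))


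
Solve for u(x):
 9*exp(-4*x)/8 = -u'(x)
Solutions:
 u(x) = C1 + 9*exp(-4*x)/32


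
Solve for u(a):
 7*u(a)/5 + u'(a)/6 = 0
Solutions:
 u(a) = C1*exp(-42*a/5)


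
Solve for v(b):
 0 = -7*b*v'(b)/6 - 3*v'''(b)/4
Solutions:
 v(b) = C1 + Integral(C2*airyai(-42^(1/3)*b/3) + C3*airybi(-42^(1/3)*b/3), b)


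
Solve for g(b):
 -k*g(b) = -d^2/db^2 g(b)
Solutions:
 g(b) = C1*exp(-b*sqrt(k)) + C2*exp(b*sqrt(k))


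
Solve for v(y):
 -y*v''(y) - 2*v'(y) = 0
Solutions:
 v(y) = C1 + C2/y


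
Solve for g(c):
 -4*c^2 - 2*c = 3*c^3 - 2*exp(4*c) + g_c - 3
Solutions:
 g(c) = C1 - 3*c^4/4 - 4*c^3/3 - c^2 + 3*c + exp(4*c)/2


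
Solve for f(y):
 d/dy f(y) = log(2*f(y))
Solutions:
 -Integral(1/(log(_y) + log(2)), (_y, f(y))) = C1 - y


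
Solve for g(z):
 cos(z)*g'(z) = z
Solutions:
 g(z) = C1 + Integral(z/cos(z), z)


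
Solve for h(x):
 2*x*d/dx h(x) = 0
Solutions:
 h(x) = C1


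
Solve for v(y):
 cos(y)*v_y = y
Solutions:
 v(y) = C1 + Integral(y/cos(y), y)


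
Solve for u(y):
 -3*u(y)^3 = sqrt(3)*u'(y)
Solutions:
 u(y) = -sqrt(2)*sqrt(-1/(C1 - sqrt(3)*y))/2
 u(y) = sqrt(2)*sqrt(-1/(C1 - sqrt(3)*y))/2


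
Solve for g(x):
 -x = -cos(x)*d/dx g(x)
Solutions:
 g(x) = C1 + Integral(x/cos(x), x)


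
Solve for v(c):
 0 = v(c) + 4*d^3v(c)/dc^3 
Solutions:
 v(c) = C3*exp(-2^(1/3)*c/2) + (C1*sin(2^(1/3)*sqrt(3)*c/4) + C2*cos(2^(1/3)*sqrt(3)*c/4))*exp(2^(1/3)*c/4)


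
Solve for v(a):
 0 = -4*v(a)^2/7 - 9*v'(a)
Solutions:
 v(a) = 63/(C1 + 4*a)


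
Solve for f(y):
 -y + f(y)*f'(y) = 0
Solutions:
 f(y) = -sqrt(C1 + y^2)
 f(y) = sqrt(C1 + y^2)


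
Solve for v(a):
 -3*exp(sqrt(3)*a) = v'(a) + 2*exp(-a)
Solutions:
 v(a) = C1 - sqrt(3)*exp(sqrt(3)*a) + 2*exp(-a)


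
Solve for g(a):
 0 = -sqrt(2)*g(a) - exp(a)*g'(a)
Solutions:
 g(a) = C1*exp(sqrt(2)*exp(-a))


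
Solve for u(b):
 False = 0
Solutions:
 u(b) = C1 - 3*b*asin(b/3)/5 + zoo*b - 3*sqrt(9 - b^2)/5


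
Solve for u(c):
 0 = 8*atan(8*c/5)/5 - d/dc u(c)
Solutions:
 u(c) = C1 + 8*c*atan(8*c/5)/5 - log(64*c^2 + 25)/2


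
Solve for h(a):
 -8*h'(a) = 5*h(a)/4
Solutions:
 h(a) = C1*exp(-5*a/32)


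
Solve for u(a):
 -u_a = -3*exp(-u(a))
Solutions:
 u(a) = log(C1 + 3*a)


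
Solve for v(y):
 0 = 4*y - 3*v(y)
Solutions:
 v(y) = 4*y/3


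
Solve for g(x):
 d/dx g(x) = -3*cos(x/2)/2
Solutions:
 g(x) = C1 - 3*sin(x/2)


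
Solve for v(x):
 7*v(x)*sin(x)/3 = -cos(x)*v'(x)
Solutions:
 v(x) = C1*cos(x)^(7/3)


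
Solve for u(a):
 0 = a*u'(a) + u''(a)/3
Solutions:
 u(a) = C1 + C2*erf(sqrt(6)*a/2)


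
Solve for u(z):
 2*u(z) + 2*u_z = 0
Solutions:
 u(z) = C1*exp(-z)


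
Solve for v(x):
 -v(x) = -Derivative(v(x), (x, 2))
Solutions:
 v(x) = C1*exp(-x) + C2*exp(x)


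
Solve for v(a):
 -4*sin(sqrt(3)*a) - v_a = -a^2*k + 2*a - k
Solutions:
 v(a) = C1 + a^3*k/3 - a^2 + a*k + 4*sqrt(3)*cos(sqrt(3)*a)/3


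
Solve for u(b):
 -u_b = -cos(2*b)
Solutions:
 u(b) = C1 + sin(2*b)/2


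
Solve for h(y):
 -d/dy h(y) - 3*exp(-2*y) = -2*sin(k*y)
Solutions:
 h(y) = C1 + 3*exp(-2*y)/2 - 2*cos(k*y)/k


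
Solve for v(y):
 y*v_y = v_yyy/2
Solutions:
 v(y) = C1 + Integral(C2*airyai(2^(1/3)*y) + C3*airybi(2^(1/3)*y), y)


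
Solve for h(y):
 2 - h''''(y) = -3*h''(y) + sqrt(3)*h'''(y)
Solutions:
 h(y) = C1 + C2*y + C3*exp(y*(-sqrt(3) + sqrt(15))/2) + C4*exp(-y*(sqrt(3) + sqrt(15))/2) - y^2/3


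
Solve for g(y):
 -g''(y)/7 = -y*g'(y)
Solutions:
 g(y) = C1 + C2*erfi(sqrt(14)*y/2)


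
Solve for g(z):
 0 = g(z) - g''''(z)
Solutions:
 g(z) = C1*exp(-z) + C2*exp(z) + C3*sin(z) + C4*cos(z)


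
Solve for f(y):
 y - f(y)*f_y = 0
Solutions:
 f(y) = -sqrt(C1 + y^2)
 f(y) = sqrt(C1 + y^2)


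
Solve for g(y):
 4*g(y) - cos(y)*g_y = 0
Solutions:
 g(y) = C1*(sin(y)^2 + 2*sin(y) + 1)/(sin(y)^2 - 2*sin(y) + 1)


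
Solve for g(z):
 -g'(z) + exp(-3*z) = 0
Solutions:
 g(z) = C1 - exp(-3*z)/3


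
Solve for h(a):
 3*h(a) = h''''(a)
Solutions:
 h(a) = C1*exp(-3^(1/4)*a) + C2*exp(3^(1/4)*a) + C3*sin(3^(1/4)*a) + C4*cos(3^(1/4)*a)


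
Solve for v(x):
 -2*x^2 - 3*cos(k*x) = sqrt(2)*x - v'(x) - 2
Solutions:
 v(x) = C1 + 2*x^3/3 + sqrt(2)*x^2/2 - 2*x + 3*sin(k*x)/k


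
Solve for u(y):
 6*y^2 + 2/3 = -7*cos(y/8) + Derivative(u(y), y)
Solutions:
 u(y) = C1 + 2*y^3 + 2*y/3 + 56*sin(y/8)


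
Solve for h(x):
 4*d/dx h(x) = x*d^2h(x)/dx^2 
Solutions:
 h(x) = C1 + C2*x^5


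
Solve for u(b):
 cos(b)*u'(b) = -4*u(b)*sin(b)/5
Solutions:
 u(b) = C1*cos(b)^(4/5)


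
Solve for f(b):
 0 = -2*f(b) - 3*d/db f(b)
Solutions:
 f(b) = C1*exp(-2*b/3)


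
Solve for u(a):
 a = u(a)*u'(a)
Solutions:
 u(a) = -sqrt(C1 + a^2)
 u(a) = sqrt(C1 + a^2)


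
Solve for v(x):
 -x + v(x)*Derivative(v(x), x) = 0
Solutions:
 v(x) = -sqrt(C1 + x^2)
 v(x) = sqrt(C1 + x^2)


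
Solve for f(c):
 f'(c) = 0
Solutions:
 f(c) = C1


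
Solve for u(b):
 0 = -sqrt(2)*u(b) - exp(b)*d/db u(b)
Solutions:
 u(b) = C1*exp(sqrt(2)*exp(-b))


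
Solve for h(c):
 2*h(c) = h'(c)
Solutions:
 h(c) = C1*exp(2*c)


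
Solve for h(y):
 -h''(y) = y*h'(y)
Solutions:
 h(y) = C1 + C2*erf(sqrt(2)*y/2)


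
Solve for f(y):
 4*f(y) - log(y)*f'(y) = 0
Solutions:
 f(y) = C1*exp(4*li(y))


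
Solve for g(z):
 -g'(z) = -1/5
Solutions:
 g(z) = C1 + z/5


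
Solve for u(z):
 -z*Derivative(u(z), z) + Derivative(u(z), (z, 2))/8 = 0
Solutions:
 u(z) = C1 + C2*erfi(2*z)


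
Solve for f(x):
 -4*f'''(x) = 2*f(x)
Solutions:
 f(x) = C3*exp(-2^(2/3)*x/2) + (C1*sin(2^(2/3)*sqrt(3)*x/4) + C2*cos(2^(2/3)*sqrt(3)*x/4))*exp(2^(2/3)*x/4)


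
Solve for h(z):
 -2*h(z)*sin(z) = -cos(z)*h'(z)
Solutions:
 h(z) = C1/cos(z)^2


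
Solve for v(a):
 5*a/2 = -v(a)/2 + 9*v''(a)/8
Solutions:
 v(a) = C1*exp(-2*a/3) + C2*exp(2*a/3) - 5*a


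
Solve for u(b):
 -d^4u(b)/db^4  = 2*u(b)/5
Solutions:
 u(b) = (C1*sin(10^(3/4)*b/10) + C2*cos(10^(3/4)*b/10))*exp(-10^(3/4)*b/10) + (C3*sin(10^(3/4)*b/10) + C4*cos(10^(3/4)*b/10))*exp(10^(3/4)*b/10)


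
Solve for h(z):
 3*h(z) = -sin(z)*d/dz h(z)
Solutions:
 h(z) = C1*(cos(z) + 1)^(3/2)/(cos(z) - 1)^(3/2)


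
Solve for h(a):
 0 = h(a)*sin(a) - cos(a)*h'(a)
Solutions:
 h(a) = C1/cos(a)


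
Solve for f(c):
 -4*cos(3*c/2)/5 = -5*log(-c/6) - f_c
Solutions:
 f(c) = C1 - 5*c*log(-c) + 5*c + 5*c*log(6) + 8*sin(3*c/2)/15


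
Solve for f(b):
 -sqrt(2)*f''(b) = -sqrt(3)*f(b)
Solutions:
 f(b) = C1*exp(-2^(3/4)*3^(1/4)*b/2) + C2*exp(2^(3/4)*3^(1/4)*b/2)


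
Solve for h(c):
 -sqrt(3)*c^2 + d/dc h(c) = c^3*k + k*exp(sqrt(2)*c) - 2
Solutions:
 h(c) = C1 + c^4*k/4 + sqrt(3)*c^3/3 - 2*c + sqrt(2)*k*exp(sqrt(2)*c)/2


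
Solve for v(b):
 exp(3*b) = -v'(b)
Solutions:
 v(b) = C1 - exp(3*b)/3


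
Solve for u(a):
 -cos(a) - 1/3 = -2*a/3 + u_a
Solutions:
 u(a) = C1 + a^2/3 - a/3 - sin(a)


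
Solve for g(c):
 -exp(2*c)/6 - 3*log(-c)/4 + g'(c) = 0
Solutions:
 g(c) = C1 + 3*c*log(-c)/4 - 3*c/4 + exp(2*c)/12


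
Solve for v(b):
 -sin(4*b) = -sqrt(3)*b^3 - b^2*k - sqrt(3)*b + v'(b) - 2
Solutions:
 v(b) = C1 + sqrt(3)*b^4/4 + b^3*k/3 + sqrt(3)*b^2/2 + 2*b + cos(4*b)/4


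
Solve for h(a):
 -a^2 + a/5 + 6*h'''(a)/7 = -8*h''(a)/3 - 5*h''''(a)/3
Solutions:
 h(a) = C1 + C2*a + a^4/32 - 59*a^3/1120 - 5757*a^2/31360 + (C3*sin(sqrt(1879)*a/35) + C4*cos(sqrt(1879)*a/35))*exp(-9*a/35)


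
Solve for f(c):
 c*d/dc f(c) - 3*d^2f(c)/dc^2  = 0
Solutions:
 f(c) = C1 + C2*erfi(sqrt(6)*c/6)


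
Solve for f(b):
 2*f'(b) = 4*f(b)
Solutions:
 f(b) = C1*exp(2*b)


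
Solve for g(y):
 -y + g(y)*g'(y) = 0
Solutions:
 g(y) = -sqrt(C1 + y^2)
 g(y) = sqrt(C1 + y^2)


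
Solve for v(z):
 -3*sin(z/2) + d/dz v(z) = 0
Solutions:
 v(z) = C1 - 6*cos(z/2)


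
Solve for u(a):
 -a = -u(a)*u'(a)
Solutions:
 u(a) = -sqrt(C1 + a^2)
 u(a) = sqrt(C1 + a^2)


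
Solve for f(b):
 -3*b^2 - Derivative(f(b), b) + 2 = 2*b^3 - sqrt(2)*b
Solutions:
 f(b) = C1 - b^4/2 - b^3 + sqrt(2)*b^2/2 + 2*b


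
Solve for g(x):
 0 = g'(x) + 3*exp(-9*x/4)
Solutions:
 g(x) = C1 + 4*exp(-9*x/4)/3


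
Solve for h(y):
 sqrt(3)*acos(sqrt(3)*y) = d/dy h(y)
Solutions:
 h(y) = C1 + sqrt(3)*(y*acos(sqrt(3)*y) - sqrt(3)*sqrt(1 - 3*y^2)/3)


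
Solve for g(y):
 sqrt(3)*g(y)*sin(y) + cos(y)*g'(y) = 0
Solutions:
 g(y) = C1*cos(y)^(sqrt(3))


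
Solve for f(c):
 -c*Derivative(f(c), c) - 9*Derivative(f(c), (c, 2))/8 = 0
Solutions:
 f(c) = C1 + C2*erf(2*c/3)


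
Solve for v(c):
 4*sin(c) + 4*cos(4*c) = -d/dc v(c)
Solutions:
 v(c) = C1 - sin(4*c) + 4*cos(c)


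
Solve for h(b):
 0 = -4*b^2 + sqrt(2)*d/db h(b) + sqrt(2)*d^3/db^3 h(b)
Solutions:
 h(b) = C1 + C2*sin(b) + C3*cos(b) + 2*sqrt(2)*b^3/3 - 4*sqrt(2)*b


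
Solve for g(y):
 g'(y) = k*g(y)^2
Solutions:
 g(y) = -1/(C1 + k*y)


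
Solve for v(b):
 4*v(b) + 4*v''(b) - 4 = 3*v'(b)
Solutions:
 v(b) = (C1*sin(sqrt(55)*b/8) + C2*cos(sqrt(55)*b/8))*exp(3*b/8) + 1


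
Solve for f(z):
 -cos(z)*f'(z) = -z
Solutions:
 f(z) = C1 + Integral(z/cos(z), z)


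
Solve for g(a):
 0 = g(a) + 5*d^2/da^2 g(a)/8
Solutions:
 g(a) = C1*sin(2*sqrt(10)*a/5) + C2*cos(2*sqrt(10)*a/5)


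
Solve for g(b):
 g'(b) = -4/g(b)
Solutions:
 g(b) = -sqrt(C1 - 8*b)
 g(b) = sqrt(C1 - 8*b)


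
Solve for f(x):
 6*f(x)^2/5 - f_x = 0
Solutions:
 f(x) = -5/(C1 + 6*x)


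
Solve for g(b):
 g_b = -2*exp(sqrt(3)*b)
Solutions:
 g(b) = C1 - 2*sqrt(3)*exp(sqrt(3)*b)/3


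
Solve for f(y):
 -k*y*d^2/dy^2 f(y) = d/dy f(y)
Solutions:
 f(y) = C1 + y^(((re(k) - 1)*re(k) + im(k)^2)/(re(k)^2 + im(k)^2))*(C2*sin(log(y)*Abs(im(k))/(re(k)^2 + im(k)^2)) + C3*cos(log(y)*im(k)/(re(k)^2 + im(k)^2)))


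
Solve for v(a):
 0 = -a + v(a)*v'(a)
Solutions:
 v(a) = -sqrt(C1 + a^2)
 v(a) = sqrt(C1 + a^2)


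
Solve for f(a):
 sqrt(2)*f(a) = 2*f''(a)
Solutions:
 f(a) = C1*exp(-2^(3/4)*a/2) + C2*exp(2^(3/4)*a/2)


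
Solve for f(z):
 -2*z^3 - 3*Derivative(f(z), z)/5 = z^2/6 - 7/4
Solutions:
 f(z) = C1 - 5*z^4/6 - 5*z^3/54 + 35*z/12


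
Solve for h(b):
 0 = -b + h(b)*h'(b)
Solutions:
 h(b) = -sqrt(C1 + b^2)
 h(b) = sqrt(C1 + b^2)


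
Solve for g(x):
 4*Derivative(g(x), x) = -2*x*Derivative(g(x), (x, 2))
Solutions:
 g(x) = C1 + C2/x


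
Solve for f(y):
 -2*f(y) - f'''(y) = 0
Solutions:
 f(y) = C3*exp(-2^(1/3)*y) + (C1*sin(2^(1/3)*sqrt(3)*y/2) + C2*cos(2^(1/3)*sqrt(3)*y/2))*exp(2^(1/3)*y/2)


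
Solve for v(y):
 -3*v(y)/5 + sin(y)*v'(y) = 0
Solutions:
 v(y) = C1*(cos(y) - 1)^(3/10)/(cos(y) + 1)^(3/10)


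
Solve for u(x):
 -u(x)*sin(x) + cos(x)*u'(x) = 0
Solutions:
 u(x) = C1/cos(x)


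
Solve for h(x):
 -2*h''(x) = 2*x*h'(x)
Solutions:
 h(x) = C1 + C2*erf(sqrt(2)*x/2)


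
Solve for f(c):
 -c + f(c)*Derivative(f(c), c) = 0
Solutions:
 f(c) = -sqrt(C1 + c^2)
 f(c) = sqrt(C1 + c^2)


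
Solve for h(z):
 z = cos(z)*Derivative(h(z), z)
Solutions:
 h(z) = C1 + Integral(z/cos(z), z)


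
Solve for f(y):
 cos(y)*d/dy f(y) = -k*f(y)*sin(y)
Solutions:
 f(y) = C1*exp(k*log(cos(y)))


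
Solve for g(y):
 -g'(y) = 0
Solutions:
 g(y) = C1


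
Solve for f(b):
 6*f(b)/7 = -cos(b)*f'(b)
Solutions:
 f(b) = C1*(sin(b) - 1)^(3/7)/(sin(b) + 1)^(3/7)


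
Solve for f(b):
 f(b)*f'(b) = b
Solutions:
 f(b) = -sqrt(C1 + b^2)
 f(b) = sqrt(C1 + b^2)


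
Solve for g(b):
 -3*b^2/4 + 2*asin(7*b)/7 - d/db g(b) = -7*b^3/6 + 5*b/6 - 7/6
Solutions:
 g(b) = C1 + 7*b^4/24 - b^3/4 - 5*b^2/12 + 2*b*asin(7*b)/7 + 7*b/6 + 2*sqrt(1 - 49*b^2)/49


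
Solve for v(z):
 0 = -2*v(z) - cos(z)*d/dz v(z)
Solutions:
 v(z) = C1*(sin(z) - 1)/(sin(z) + 1)


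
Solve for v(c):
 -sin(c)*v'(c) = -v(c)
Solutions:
 v(c) = C1*sqrt(cos(c) - 1)/sqrt(cos(c) + 1)


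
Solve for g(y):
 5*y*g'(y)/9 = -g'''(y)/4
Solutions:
 g(y) = C1 + Integral(C2*airyai(-60^(1/3)*y/3) + C3*airybi(-60^(1/3)*y/3), y)


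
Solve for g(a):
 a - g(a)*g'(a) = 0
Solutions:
 g(a) = -sqrt(C1 + a^2)
 g(a) = sqrt(C1 + a^2)


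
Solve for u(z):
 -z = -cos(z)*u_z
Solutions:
 u(z) = C1 + Integral(z/cos(z), z)


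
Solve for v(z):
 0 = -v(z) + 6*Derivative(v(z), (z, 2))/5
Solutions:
 v(z) = C1*exp(-sqrt(30)*z/6) + C2*exp(sqrt(30)*z/6)


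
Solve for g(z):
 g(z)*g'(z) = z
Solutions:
 g(z) = -sqrt(C1 + z^2)
 g(z) = sqrt(C1 + z^2)


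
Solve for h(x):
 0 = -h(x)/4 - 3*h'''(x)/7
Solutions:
 h(x) = C3*exp(x*(-126^(1/3) + 3*14^(1/3)*3^(2/3))/24)*sin(14^(1/3)*3^(1/6)*x/4) + C4*exp(x*(-126^(1/3) + 3*14^(1/3)*3^(2/3))/24)*cos(14^(1/3)*3^(1/6)*x/4) + C5*exp(-x*(126^(1/3) + 3*14^(1/3)*3^(2/3))/24) + (C1*sin(14^(1/3)*3^(1/6)*x/4) + C2*cos(14^(1/3)*3^(1/6)*x/4))*exp(126^(1/3)*x/12)


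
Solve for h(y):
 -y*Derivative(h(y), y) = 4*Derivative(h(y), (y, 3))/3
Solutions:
 h(y) = C1 + Integral(C2*airyai(-6^(1/3)*y/2) + C3*airybi(-6^(1/3)*y/2), y)


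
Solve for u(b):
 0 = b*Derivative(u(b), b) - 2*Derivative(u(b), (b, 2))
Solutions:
 u(b) = C1 + C2*erfi(b/2)


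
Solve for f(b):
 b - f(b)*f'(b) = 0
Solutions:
 f(b) = -sqrt(C1 + b^2)
 f(b) = sqrt(C1 + b^2)


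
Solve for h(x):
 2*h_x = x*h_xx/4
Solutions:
 h(x) = C1 + C2*x^9


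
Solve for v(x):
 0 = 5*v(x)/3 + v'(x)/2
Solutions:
 v(x) = C1*exp(-10*x/3)


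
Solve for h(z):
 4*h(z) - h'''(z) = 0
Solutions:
 h(z) = C3*exp(2^(2/3)*z) + (C1*sin(2^(2/3)*sqrt(3)*z/2) + C2*cos(2^(2/3)*sqrt(3)*z/2))*exp(-2^(2/3)*z/2)


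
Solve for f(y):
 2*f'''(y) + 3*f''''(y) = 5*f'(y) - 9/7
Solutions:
 f(y) = C1 + C4*exp(y) + 9*y/35 + (C2*sin(sqrt(35)*y/6) + C3*cos(sqrt(35)*y/6))*exp(-5*y/6)


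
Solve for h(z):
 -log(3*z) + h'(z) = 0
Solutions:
 h(z) = C1 + z*log(z) - z + z*log(3)


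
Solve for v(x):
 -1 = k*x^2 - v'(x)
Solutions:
 v(x) = C1 + k*x^3/3 + x


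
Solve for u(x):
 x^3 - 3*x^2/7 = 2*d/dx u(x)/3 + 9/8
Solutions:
 u(x) = C1 + 3*x^4/8 - 3*x^3/14 - 27*x/16


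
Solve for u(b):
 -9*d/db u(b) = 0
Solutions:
 u(b) = C1


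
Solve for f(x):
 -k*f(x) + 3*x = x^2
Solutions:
 f(x) = x*(3 - x)/k


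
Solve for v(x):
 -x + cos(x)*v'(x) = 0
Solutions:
 v(x) = C1 + Integral(x/cos(x), x)


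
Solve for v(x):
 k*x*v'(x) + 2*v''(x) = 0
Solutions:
 v(x) = Piecewise((-sqrt(pi)*C1*erf(sqrt(k)*x/2)/sqrt(k) - C2, (k > 0) | (k < 0)), (-C1*x - C2, True))


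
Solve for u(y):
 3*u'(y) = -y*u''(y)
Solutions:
 u(y) = C1 + C2/y^2


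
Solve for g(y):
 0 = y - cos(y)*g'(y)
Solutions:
 g(y) = C1 + Integral(y/cos(y), y)


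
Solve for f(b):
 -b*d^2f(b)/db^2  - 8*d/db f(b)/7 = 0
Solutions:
 f(b) = C1 + C2/b^(1/7)


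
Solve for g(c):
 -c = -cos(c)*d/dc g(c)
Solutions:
 g(c) = C1 + Integral(c/cos(c), c)


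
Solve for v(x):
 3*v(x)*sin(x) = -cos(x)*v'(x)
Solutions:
 v(x) = C1*cos(x)^3


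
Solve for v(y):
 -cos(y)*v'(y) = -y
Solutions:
 v(y) = C1 + Integral(y/cos(y), y)


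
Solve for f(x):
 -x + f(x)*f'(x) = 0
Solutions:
 f(x) = -sqrt(C1 + x^2)
 f(x) = sqrt(C1 + x^2)


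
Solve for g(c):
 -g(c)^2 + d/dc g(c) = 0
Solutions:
 g(c) = -1/(C1 + c)


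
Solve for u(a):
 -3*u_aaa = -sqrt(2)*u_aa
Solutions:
 u(a) = C1 + C2*a + C3*exp(sqrt(2)*a/3)


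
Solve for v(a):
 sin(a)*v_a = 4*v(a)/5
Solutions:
 v(a) = C1*(cos(a) - 1)^(2/5)/(cos(a) + 1)^(2/5)


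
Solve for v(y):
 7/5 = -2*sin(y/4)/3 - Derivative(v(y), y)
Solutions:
 v(y) = C1 - 7*y/5 + 8*cos(y/4)/3


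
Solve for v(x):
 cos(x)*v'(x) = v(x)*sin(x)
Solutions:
 v(x) = C1/cos(x)


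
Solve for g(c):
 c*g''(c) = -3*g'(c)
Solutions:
 g(c) = C1 + C2/c^2


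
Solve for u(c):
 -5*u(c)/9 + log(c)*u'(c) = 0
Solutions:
 u(c) = C1*exp(5*li(c)/9)


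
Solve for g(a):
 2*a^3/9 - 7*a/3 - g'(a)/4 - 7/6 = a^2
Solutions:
 g(a) = C1 + 2*a^4/9 - 4*a^3/3 - 14*a^2/3 - 14*a/3


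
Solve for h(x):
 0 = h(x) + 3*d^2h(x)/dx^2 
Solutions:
 h(x) = C1*sin(sqrt(3)*x/3) + C2*cos(sqrt(3)*x/3)


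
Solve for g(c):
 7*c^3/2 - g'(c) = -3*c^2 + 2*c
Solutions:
 g(c) = C1 + 7*c^4/8 + c^3 - c^2


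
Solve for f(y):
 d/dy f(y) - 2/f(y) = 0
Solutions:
 f(y) = -sqrt(C1 + 4*y)
 f(y) = sqrt(C1 + 4*y)


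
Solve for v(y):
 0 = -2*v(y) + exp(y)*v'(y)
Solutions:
 v(y) = C1*exp(-2*exp(-y))


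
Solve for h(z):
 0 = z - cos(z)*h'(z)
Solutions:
 h(z) = C1 + Integral(z/cos(z), z)


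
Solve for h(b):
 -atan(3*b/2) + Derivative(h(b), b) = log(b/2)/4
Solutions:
 h(b) = C1 + b*log(b)/4 + b*atan(3*b/2) - b/4 - b*log(2)/4 - log(9*b^2 + 4)/3


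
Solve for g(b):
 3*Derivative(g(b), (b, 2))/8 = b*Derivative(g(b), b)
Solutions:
 g(b) = C1 + C2*erfi(2*sqrt(3)*b/3)
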